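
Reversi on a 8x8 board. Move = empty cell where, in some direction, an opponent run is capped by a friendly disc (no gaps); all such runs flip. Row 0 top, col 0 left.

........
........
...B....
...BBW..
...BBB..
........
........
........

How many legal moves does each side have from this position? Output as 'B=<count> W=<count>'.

Answer: B=3 W=3

Derivation:
-- B to move --
(2,4): no bracket -> illegal
(2,5): flips 1 -> legal
(2,6): flips 1 -> legal
(3,6): flips 1 -> legal
(4,6): no bracket -> illegal
B mobility = 3
-- W to move --
(1,2): no bracket -> illegal
(1,3): no bracket -> illegal
(1,4): no bracket -> illegal
(2,2): no bracket -> illegal
(2,4): no bracket -> illegal
(2,5): no bracket -> illegal
(3,2): flips 2 -> legal
(3,6): no bracket -> illegal
(4,2): no bracket -> illegal
(4,6): no bracket -> illegal
(5,2): no bracket -> illegal
(5,3): flips 1 -> legal
(5,4): no bracket -> illegal
(5,5): flips 1 -> legal
(5,6): no bracket -> illegal
W mobility = 3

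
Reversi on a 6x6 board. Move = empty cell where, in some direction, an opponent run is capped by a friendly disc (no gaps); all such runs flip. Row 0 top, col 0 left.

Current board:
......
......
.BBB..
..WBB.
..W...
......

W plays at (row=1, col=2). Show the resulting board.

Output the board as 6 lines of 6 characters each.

Place W at (1,2); scan 8 dirs for brackets.
Dir NW: first cell '.' (not opp) -> no flip
Dir N: first cell '.' (not opp) -> no flip
Dir NE: first cell '.' (not opp) -> no flip
Dir W: first cell '.' (not opp) -> no flip
Dir E: first cell '.' (not opp) -> no flip
Dir SW: opp run (2,1), next='.' -> no flip
Dir S: opp run (2,2) capped by W -> flip
Dir SE: opp run (2,3) (3,4), next='.' -> no flip
All flips: (2,2)

Answer: ......
..W...
.BWB..
..WBB.
..W...
......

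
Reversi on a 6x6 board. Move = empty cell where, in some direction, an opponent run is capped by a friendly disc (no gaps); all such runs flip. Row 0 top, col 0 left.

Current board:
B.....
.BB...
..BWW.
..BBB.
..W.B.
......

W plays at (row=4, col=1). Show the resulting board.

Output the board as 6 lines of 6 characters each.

Answer: B.....
.BB...
..BWW.
..WBB.
.WW.B.
......

Derivation:
Place W at (4,1); scan 8 dirs for brackets.
Dir NW: first cell '.' (not opp) -> no flip
Dir N: first cell '.' (not opp) -> no flip
Dir NE: opp run (3,2) capped by W -> flip
Dir W: first cell '.' (not opp) -> no flip
Dir E: first cell 'W' (not opp) -> no flip
Dir SW: first cell '.' (not opp) -> no flip
Dir S: first cell '.' (not opp) -> no flip
Dir SE: first cell '.' (not opp) -> no flip
All flips: (3,2)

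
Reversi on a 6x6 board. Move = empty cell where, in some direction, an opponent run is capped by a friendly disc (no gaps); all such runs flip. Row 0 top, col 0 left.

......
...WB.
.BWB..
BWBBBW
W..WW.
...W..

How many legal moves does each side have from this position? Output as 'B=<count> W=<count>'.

-- B to move --
(0,2): no bracket -> illegal
(0,3): flips 1 -> legal
(0,4): no bracket -> illegal
(1,1): flips 1 -> legal
(1,2): flips 2 -> legal
(2,0): no bracket -> illegal
(2,4): no bracket -> illegal
(2,5): no bracket -> illegal
(4,1): flips 1 -> legal
(4,2): no bracket -> illegal
(4,5): no bracket -> illegal
(5,0): flips 1 -> legal
(5,1): no bracket -> illegal
(5,2): flips 1 -> legal
(5,4): flips 2 -> legal
(5,5): flips 1 -> legal
B mobility = 8
-- W to move --
(0,3): no bracket -> illegal
(0,4): no bracket -> illegal
(0,5): no bracket -> illegal
(1,0): flips 2 -> legal
(1,1): flips 1 -> legal
(1,2): no bracket -> illegal
(1,5): flips 1 -> legal
(2,0): flips 2 -> legal
(2,4): flips 2 -> legal
(2,5): flips 1 -> legal
(4,1): no bracket -> illegal
(4,2): flips 1 -> legal
(4,5): no bracket -> illegal
W mobility = 7

Answer: B=8 W=7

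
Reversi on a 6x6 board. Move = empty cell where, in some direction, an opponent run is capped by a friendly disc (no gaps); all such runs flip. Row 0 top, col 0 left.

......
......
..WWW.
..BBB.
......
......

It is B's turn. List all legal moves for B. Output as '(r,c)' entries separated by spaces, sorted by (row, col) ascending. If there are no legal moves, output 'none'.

(1,1): flips 1 -> legal
(1,2): flips 2 -> legal
(1,3): flips 1 -> legal
(1,4): flips 2 -> legal
(1,5): flips 1 -> legal
(2,1): no bracket -> illegal
(2,5): no bracket -> illegal
(3,1): no bracket -> illegal
(3,5): no bracket -> illegal

Answer: (1,1) (1,2) (1,3) (1,4) (1,5)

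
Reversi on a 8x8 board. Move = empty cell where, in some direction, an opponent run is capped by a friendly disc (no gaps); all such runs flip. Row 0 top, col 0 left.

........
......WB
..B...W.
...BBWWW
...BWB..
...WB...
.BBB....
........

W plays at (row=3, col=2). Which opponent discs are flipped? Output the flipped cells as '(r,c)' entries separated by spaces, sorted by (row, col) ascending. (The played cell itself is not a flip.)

Answer: (3,3) (3,4)

Derivation:
Dir NW: first cell '.' (not opp) -> no flip
Dir N: opp run (2,2), next='.' -> no flip
Dir NE: first cell '.' (not opp) -> no flip
Dir W: first cell '.' (not opp) -> no flip
Dir E: opp run (3,3) (3,4) capped by W -> flip
Dir SW: first cell '.' (not opp) -> no flip
Dir S: first cell '.' (not opp) -> no flip
Dir SE: opp run (4,3) (5,4), next='.' -> no flip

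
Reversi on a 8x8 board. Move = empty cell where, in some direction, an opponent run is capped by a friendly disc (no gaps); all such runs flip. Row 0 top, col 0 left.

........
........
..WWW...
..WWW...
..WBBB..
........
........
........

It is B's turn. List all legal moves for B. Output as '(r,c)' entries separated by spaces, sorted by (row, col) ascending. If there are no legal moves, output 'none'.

(1,1): flips 2 -> legal
(1,2): flips 2 -> legal
(1,3): flips 2 -> legal
(1,4): flips 2 -> legal
(1,5): no bracket -> illegal
(2,1): flips 1 -> legal
(2,5): flips 1 -> legal
(3,1): no bracket -> illegal
(3,5): no bracket -> illegal
(4,1): flips 1 -> legal
(5,1): no bracket -> illegal
(5,2): no bracket -> illegal
(5,3): no bracket -> illegal

Answer: (1,1) (1,2) (1,3) (1,4) (2,1) (2,5) (4,1)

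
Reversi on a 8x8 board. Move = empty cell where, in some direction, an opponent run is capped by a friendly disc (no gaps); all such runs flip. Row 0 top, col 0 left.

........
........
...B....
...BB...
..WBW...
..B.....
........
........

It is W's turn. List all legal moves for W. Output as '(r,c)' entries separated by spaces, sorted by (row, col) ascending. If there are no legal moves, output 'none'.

(1,2): no bracket -> illegal
(1,3): no bracket -> illegal
(1,4): no bracket -> illegal
(2,2): flips 1 -> legal
(2,4): flips 2 -> legal
(2,5): no bracket -> illegal
(3,2): no bracket -> illegal
(3,5): no bracket -> illegal
(4,1): no bracket -> illegal
(4,5): no bracket -> illegal
(5,1): no bracket -> illegal
(5,3): no bracket -> illegal
(5,4): no bracket -> illegal
(6,1): no bracket -> illegal
(6,2): flips 1 -> legal
(6,3): no bracket -> illegal

Answer: (2,2) (2,4) (6,2)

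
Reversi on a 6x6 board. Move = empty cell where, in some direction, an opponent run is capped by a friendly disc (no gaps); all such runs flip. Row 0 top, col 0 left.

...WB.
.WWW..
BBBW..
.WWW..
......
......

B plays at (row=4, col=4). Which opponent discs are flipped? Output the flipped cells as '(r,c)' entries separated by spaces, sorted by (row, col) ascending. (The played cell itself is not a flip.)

Dir NW: opp run (3,3) capped by B -> flip
Dir N: first cell '.' (not opp) -> no flip
Dir NE: first cell '.' (not opp) -> no flip
Dir W: first cell '.' (not opp) -> no flip
Dir E: first cell '.' (not opp) -> no flip
Dir SW: first cell '.' (not opp) -> no flip
Dir S: first cell '.' (not opp) -> no flip
Dir SE: first cell '.' (not opp) -> no flip

Answer: (3,3)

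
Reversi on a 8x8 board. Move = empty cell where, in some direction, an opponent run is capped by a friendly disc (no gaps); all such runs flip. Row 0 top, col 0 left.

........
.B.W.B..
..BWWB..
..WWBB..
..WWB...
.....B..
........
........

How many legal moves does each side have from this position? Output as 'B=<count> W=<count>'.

Answer: B=8 W=12

Derivation:
-- B to move --
(0,2): flips 2 -> legal
(0,3): no bracket -> illegal
(0,4): flips 1 -> legal
(1,2): flips 1 -> legal
(1,4): flips 1 -> legal
(2,1): no bracket -> illegal
(3,1): flips 2 -> legal
(4,1): flips 2 -> legal
(5,1): flips 3 -> legal
(5,2): flips 3 -> legal
(5,3): no bracket -> illegal
(5,4): no bracket -> illegal
B mobility = 8
-- W to move --
(0,0): flips 2 -> legal
(0,1): no bracket -> illegal
(0,2): no bracket -> illegal
(0,4): no bracket -> illegal
(0,5): no bracket -> illegal
(0,6): flips 1 -> legal
(1,0): no bracket -> illegal
(1,2): flips 1 -> legal
(1,4): no bracket -> illegal
(1,6): flips 2 -> legal
(2,0): no bracket -> illegal
(2,1): flips 1 -> legal
(2,6): flips 1 -> legal
(3,1): flips 1 -> legal
(3,6): flips 2 -> legal
(4,5): flips 2 -> legal
(4,6): flips 1 -> legal
(5,3): no bracket -> illegal
(5,4): flips 2 -> legal
(5,6): no bracket -> illegal
(6,4): no bracket -> illegal
(6,5): no bracket -> illegal
(6,6): flips 2 -> legal
W mobility = 12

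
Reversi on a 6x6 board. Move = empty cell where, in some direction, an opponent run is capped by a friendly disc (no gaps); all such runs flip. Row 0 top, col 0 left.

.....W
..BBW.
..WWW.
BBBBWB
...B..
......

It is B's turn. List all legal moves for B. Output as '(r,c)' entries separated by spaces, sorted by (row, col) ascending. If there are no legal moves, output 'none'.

Answer: (1,1) (1,5) (2,5) (4,5)

Derivation:
(0,3): no bracket -> illegal
(0,4): no bracket -> illegal
(1,1): flips 1 -> legal
(1,5): flips 2 -> legal
(2,1): no bracket -> illegal
(2,5): flips 1 -> legal
(4,4): no bracket -> illegal
(4,5): flips 2 -> legal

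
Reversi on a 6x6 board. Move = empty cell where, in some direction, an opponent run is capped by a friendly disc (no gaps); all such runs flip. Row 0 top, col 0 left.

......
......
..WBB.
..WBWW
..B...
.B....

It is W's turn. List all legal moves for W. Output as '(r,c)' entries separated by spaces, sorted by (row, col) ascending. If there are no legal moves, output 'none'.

Answer: (1,2) (1,3) (1,4) (2,5) (4,4) (5,2)

Derivation:
(1,2): flips 1 -> legal
(1,3): flips 1 -> legal
(1,4): flips 2 -> legal
(1,5): no bracket -> illegal
(2,5): flips 2 -> legal
(3,1): no bracket -> illegal
(4,0): no bracket -> illegal
(4,1): no bracket -> illegal
(4,3): no bracket -> illegal
(4,4): flips 1 -> legal
(5,0): no bracket -> illegal
(5,2): flips 1 -> legal
(5,3): no bracket -> illegal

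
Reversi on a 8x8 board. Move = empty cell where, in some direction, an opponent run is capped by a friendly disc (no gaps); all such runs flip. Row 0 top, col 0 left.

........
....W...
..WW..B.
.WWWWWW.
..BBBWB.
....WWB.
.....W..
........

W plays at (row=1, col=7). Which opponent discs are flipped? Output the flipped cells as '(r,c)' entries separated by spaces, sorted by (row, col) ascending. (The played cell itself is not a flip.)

Answer: (2,6)

Derivation:
Dir NW: first cell '.' (not opp) -> no flip
Dir N: first cell '.' (not opp) -> no flip
Dir NE: edge -> no flip
Dir W: first cell '.' (not opp) -> no flip
Dir E: edge -> no flip
Dir SW: opp run (2,6) capped by W -> flip
Dir S: first cell '.' (not opp) -> no flip
Dir SE: edge -> no flip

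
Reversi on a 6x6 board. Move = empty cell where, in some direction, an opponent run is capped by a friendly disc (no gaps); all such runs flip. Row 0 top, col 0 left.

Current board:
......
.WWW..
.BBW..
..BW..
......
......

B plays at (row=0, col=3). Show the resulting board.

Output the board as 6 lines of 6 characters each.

Answer: ...B..
.WBW..
.BBW..
..BW..
......
......

Derivation:
Place B at (0,3); scan 8 dirs for brackets.
Dir NW: edge -> no flip
Dir N: edge -> no flip
Dir NE: edge -> no flip
Dir W: first cell '.' (not opp) -> no flip
Dir E: first cell '.' (not opp) -> no flip
Dir SW: opp run (1,2) capped by B -> flip
Dir S: opp run (1,3) (2,3) (3,3), next='.' -> no flip
Dir SE: first cell '.' (not opp) -> no flip
All flips: (1,2)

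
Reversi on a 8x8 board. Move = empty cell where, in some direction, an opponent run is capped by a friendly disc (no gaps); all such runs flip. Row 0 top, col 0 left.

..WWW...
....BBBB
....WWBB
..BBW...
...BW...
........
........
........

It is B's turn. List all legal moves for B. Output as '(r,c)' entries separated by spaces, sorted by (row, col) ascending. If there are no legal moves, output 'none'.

(0,1): no bracket -> illegal
(0,5): no bracket -> illegal
(1,1): no bracket -> illegal
(1,2): no bracket -> illegal
(1,3): no bracket -> illegal
(2,3): flips 2 -> legal
(3,5): flips 2 -> legal
(3,6): flips 1 -> legal
(4,5): flips 1 -> legal
(5,3): no bracket -> illegal
(5,4): flips 3 -> legal
(5,5): flips 1 -> legal

Answer: (2,3) (3,5) (3,6) (4,5) (5,4) (5,5)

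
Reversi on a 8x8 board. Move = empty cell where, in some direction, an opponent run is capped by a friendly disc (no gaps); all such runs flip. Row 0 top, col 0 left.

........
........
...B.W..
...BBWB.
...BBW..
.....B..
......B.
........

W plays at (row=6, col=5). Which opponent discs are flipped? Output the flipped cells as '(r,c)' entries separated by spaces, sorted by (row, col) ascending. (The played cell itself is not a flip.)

Dir NW: first cell '.' (not opp) -> no flip
Dir N: opp run (5,5) capped by W -> flip
Dir NE: first cell '.' (not opp) -> no flip
Dir W: first cell '.' (not opp) -> no flip
Dir E: opp run (6,6), next='.' -> no flip
Dir SW: first cell '.' (not opp) -> no flip
Dir S: first cell '.' (not opp) -> no flip
Dir SE: first cell '.' (not opp) -> no flip

Answer: (5,5)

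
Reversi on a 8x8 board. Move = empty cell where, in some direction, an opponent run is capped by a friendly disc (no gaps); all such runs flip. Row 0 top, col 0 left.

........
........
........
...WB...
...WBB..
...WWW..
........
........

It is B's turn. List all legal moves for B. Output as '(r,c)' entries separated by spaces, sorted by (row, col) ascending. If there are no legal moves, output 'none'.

Answer: (2,2) (3,2) (4,2) (5,2) (6,2) (6,3) (6,4) (6,5) (6,6)

Derivation:
(2,2): flips 1 -> legal
(2,3): no bracket -> illegal
(2,4): no bracket -> illegal
(3,2): flips 1 -> legal
(4,2): flips 1 -> legal
(4,6): no bracket -> illegal
(5,2): flips 1 -> legal
(5,6): no bracket -> illegal
(6,2): flips 1 -> legal
(6,3): flips 1 -> legal
(6,4): flips 1 -> legal
(6,5): flips 1 -> legal
(6,6): flips 1 -> legal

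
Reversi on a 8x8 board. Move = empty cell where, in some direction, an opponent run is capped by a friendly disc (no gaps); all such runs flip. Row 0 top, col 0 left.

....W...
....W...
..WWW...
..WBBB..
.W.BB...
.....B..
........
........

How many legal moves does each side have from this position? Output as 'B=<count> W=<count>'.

Answer: B=6 W=7

Derivation:
-- B to move --
(0,3): no bracket -> illegal
(0,5): no bracket -> illegal
(1,1): flips 1 -> legal
(1,2): flips 1 -> legal
(1,3): flips 2 -> legal
(1,5): flips 1 -> legal
(2,1): flips 1 -> legal
(2,5): no bracket -> illegal
(3,0): no bracket -> illegal
(3,1): flips 1 -> legal
(4,0): no bracket -> illegal
(4,2): no bracket -> illegal
(5,0): no bracket -> illegal
(5,1): no bracket -> illegal
(5,2): no bracket -> illegal
B mobility = 6
-- W to move --
(2,5): no bracket -> illegal
(2,6): no bracket -> illegal
(3,6): flips 3 -> legal
(4,2): flips 1 -> legal
(4,5): flips 1 -> legal
(4,6): flips 1 -> legal
(5,2): no bracket -> illegal
(5,3): flips 2 -> legal
(5,4): flips 3 -> legal
(5,6): no bracket -> illegal
(6,4): no bracket -> illegal
(6,5): no bracket -> illegal
(6,6): flips 3 -> legal
W mobility = 7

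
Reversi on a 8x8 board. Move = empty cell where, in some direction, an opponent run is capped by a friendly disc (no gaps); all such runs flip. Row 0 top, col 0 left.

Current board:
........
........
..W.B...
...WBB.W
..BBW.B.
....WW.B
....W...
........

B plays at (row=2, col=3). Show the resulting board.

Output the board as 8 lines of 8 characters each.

Place B at (2,3); scan 8 dirs for brackets.
Dir NW: first cell '.' (not opp) -> no flip
Dir N: first cell '.' (not opp) -> no flip
Dir NE: first cell '.' (not opp) -> no flip
Dir W: opp run (2,2), next='.' -> no flip
Dir E: first cell 'B' (not opp) -> no flip
Dir SW: first cell '.' (not opp) -> no flip
Dir S: opp run (3,3) capped by B -> flip
Dir SE: first cell 'B' (not opp) -> no flip
All flips: (3,3)

Answer: ........
........
..WBB...
...BBB.W
..BBW.B.
....WW.B
....W...
........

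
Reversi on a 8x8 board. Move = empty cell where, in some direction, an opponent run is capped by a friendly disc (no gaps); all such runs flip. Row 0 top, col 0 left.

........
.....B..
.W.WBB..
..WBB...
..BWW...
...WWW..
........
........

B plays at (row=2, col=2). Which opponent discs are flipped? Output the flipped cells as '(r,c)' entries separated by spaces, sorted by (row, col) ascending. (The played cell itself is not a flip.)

Dir NW: first cell '.' (not opp) -> no flip
Dir N: first cell '.' (not opp) -> no flip
Dir NE: first cell '.' (not opp) -> no flip
Dir W: opp run (2,1), next='.' -> no flip
Dir E: opp run (2,3) capped by B -> flip
Dir SW: first cell '.' (not opp) -> no flip
Dir S: opp run (3,2) capped by B -> flip
Dir SE: first cell 'B' (not opp) -> no flip

Answer: (2,3) (3,2)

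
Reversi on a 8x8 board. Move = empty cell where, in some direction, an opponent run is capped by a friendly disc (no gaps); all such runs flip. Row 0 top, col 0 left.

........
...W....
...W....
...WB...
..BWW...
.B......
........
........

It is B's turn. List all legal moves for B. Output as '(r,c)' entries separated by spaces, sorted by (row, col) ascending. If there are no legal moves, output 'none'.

Answer: (1,2) (2,4) (3,2) (4,5) (5,2) (5,4)

Derivation:
(0,2): no bracket -> illegal
(0,3): no bracket -> illegal
(0,4): no bracket -> illegal
(1,2): flips 1 -> legal
(1,4): no bracket -> illegal
(2,2): no bracket -> illegal
(2,4): flips 1 -> legal
(3,2): flips 1 -> legal
(3,5): no bracket -> illegal
(4,5): flips 2 -> legal
(5,2): flips 1 -> legal
(5,3): no bracket -> illegal
(5,4): flips 1 -> legal
(5,5): no bracket -> illegal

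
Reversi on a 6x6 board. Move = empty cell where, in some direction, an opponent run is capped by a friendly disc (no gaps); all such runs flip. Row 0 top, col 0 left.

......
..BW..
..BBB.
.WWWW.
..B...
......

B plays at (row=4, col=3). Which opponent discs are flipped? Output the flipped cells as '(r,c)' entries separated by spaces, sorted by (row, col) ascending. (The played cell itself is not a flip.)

Dir NW: opp run (3,2), next='.' -> no flip
Dir N: opp run (3,3) capped by B -> flip
Dir NE: opp run (3,4), next='.' -> no flip
Dir W: first cell 'B' (not opp) -> no flip
Dir E: first cell '.' (not opp) -> no flip
Dir SW: first cell '.' (not opp) -> no flip
Dir S: first cell '.' (not opp) -> no flip
Dir SE: first cell '.' (not opp) -> no flip

Answer: (3,3)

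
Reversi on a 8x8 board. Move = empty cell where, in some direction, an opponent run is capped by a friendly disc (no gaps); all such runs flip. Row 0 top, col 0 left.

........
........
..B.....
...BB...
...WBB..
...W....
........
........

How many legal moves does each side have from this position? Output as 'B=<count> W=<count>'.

Answer: B=4 W=4

Derivation:
-- B to move --
(3,2): no bracket -> illegal
(4,2): flips 1 -> legal
(5,2): flips 1 -> legal
(5,4): no bracket -> illegal
(6,2): flips 1 -> legal
(6,3): flips 2 -> legal
(6,4): no bracket -> illegal
B mobility = 4
-- W to move --
(1,1): no bracket -> illegal
(1,2): no bracket -> illegal
(1,3): no bracket -> illegal
(2,1): no bracket -> illegal
(2,3): flips 1 -> legal
(2,4): no bracket -> illegal
(2,5): flips 1 -> legal
(3,1): no bracket -> illegal
(3,2): no bracket -> illegal
(3,5): flips 1 -> legal
(3,6): no bracket -> illegal
(4,2): no bracket -> illegal
(4,6): flips 2 -> legal
(5,4): no bracket -> illegal
(5,5): no bracket -> illegal
(5,6): no bracket -> illegal
W mobility = 4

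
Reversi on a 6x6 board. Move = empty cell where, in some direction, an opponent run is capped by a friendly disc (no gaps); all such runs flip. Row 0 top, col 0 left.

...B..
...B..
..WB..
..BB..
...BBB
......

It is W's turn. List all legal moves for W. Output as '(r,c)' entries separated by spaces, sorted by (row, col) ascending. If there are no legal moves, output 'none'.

Answer: (0,4) (2,4) (4,2) (5,5)

Derivation:
(0,2): no bracket -> illegal
(0,4): flips 1 -> legal
(1,2): no bracket -> illegal
(1,4): no bracket -> illegal
(2,1): no bracket -> illegal
(2,4): flips 1 -> legal
(3,1): no bracket -> illegal
(3,4): no bracket -> illegal
(3,5): no bracket -> illegal
(4,1): no bracket -> illegal
(4,2): flips 1 -> legal
(5,2): no bracket -> illegal
(5,3): no bracket -> illegal
(5,4): no bracket -> illegal
(5,5): flips 2 -> legal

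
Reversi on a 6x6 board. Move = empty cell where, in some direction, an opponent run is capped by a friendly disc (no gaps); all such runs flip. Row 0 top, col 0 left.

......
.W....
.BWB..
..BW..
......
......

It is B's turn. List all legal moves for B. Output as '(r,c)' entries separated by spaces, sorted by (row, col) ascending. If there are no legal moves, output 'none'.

(0,0): no bracket -> illegal
(0,1): flips 1 -> legal
(0,2): no bracket -> illegal
(1,0): no bracket -> illegal
(1,2): flips 1 -> legal
(1,3): no bracket -> illegal
(2,0): no bracket -> illegal
(2,4): no bracket -> illegal
(3,1): no bracket -> illegal
(3,4): flips 1 -> legal
(4,2): no bracket -> illegal
(4,3): flips 1 -> legal
(4,4): no bracket -> illegal

Answer: (0,1) (1,2) (3,4) (4,3)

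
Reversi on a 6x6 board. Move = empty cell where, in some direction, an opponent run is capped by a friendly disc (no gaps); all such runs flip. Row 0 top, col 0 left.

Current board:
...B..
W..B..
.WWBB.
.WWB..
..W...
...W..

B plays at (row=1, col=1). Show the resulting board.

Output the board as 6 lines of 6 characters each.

Answer: ...B..
WB.B..
.WBBB.
.WWB..
..W...
...W..

Derivation:
Place B at (1,1); scan 8 dirs for brackets.
Dir NW: first cell '.' (not opp) -> no flip
Dir N: first cell '.' (not opp) -> no flip
Dir NE: first cell '.' (not opp) -> no flip
Dir W: opp run (1,0), next=edge -> no flip
Dir E: first cell '.' (not opp) -> no flip
Dir SW: first cell '.' (not opp) -> no flip
Dir S: opp run (2,1) (3,1), next='.' -> no flip
Dir SE: opp run (2,2) capped by B -> flip
All flips: (2,2)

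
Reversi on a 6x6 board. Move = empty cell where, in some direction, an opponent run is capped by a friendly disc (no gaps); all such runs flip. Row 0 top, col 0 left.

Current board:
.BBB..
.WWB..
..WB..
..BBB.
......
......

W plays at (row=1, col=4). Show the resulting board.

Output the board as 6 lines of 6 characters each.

Place W at (1,4); scan 8 dirs for brackets.
Dir NW: opp run (0,3), next=edge -> no flip
Dir N: first cell '.' (not opp) -> no flip
Dir NE: first cell '.' (not opp) -> no flip
Dir W: opp run (1,3) capped by W -> flip
Dir E: first cell '.' (not opp) -> no flip
Dir SW: opp run (2,3) (3,2), next='.' -> no flip
Dir S: first cell '.' (not opp) -> no flip
Dir SE: first cell '.' (not opp) -> no flip
All flips: (1,3)

Answer: .BBB..
.WWWW.
..WB..
..BBB.
......
......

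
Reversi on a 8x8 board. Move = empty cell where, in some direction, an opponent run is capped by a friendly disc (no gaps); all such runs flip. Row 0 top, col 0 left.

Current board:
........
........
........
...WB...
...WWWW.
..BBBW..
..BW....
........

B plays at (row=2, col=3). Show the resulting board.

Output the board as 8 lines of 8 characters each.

Answer: ........
........
...B....
...BB...
...BWWW.
..BBBW..
..BW....
........

Derivation:
Place B at (2,3); scan 8 dirs for brackets.
Dir NW: first cell '.' (not opp) -> no flip
Dir N: first cell '.' (not opp) -> no flip
Dir NE: first cell '.' (not opp) -> no flip
Dir W: first cell '.' (not opp) -> no flip
Dir E: first cell '.' (not opp) -> no flip
Dir SW: first cell '.' (not opp) -> no flip
Dir S: opp run (3,3) (4,3) capped by B -> flip
Dir SE: first cell 'B' (not opp) -> no flip
All flips: (3,3) (4,3)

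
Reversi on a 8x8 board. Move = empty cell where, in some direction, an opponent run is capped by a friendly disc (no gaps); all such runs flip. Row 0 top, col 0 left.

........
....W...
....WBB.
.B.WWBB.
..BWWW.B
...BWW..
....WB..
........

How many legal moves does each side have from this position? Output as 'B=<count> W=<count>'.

Answer: B=10 W=15

Derivation:
-- B to move --
(0,3): flips 1 -> legal
(0,4): no bracket -> illegal
(0,5): no bracket -> illegal
(1,3): flips 1 -> legal
(1,5): flips 2 -> legal
(2,2): no bracket -> illegal
(2,3): flips 3 -> legal
(3,2): flips 4 -> legal
(4,6): flips 3 -> legal
(5,2): flips 2 -> legal
(5,6): flips 2 -> legal
(6,3): flips 3 -> legal
(6,6): no bracket -> illegal
(7,3): no bracket -> illegal
(7,4): no bracket -> illegal
(7,5): flips 1 -> legal
B mobility = 10
-- W to move --
(1,5): flips 2 -> legal
(1,6): flips 1 -> legal
(1,7): flips 2 -> legal
(2,0): flips 3 -> legal
(2,1): no bracket -> illegal
(2,2): no bracket -> illegal
(2,7): flips 3 -> legal
(3,0): no bracket -> illegal
(3,2): no bracket -> illegal
(3,7): flips 2 -> legal
(4,0): no bracket -> illegal
(4,1): flips 1 -> legal
(4,6): flips 1 -> legal
(5,1): flips 1 -> legal
(5,2): flips 1 -> legal
(5,6): no bracket -> illegal
(5,7): no bracket -> illegal
(6,2): flips 1 -> legal
(6,3): flips 1 -> legal
(6,6): flips 1 -> legal
(7,4): no bracket -> illegal
(7,5): flips 1 -> legal
(7,6): flips 1 -> legal
W mobility = 15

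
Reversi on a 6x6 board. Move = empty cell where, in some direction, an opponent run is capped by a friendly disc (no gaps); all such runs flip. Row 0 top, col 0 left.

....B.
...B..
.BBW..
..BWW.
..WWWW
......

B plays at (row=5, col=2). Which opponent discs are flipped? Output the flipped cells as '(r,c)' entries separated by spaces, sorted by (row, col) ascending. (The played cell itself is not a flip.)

Answer: (4,2)

Derivation:
Dir NW: first cell '.' (not opp) -> no flip
Dir N: opp run (4,2) capped by B -> flip
Dir NE: opp run (4,3) (3,4), next='.' -> no flip
Dir W: first cell '.' (not opp) -> no flip
Dir E: first cell '.' (not opp) -> no flip
Dir SW: edge -> no flip
Dir S: edge -> no flip
Dir SE: edge -> no flip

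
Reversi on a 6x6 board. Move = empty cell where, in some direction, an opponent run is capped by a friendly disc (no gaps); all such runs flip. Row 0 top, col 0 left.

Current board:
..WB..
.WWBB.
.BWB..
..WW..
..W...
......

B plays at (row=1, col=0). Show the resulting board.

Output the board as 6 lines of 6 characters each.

Answer: ..WB..
BBBBB.
.BWB..
..WW..
..W...
......

Derivation:
Place B at (1,0); scan 8 dirs for brackets.
Dir NW: edge -> no flip
Dir N: first cell '.' (not opp) -> no flip
Dir NE: first cell '.' (not opp) -> no flip
Dir W: edge -> no flip
Dir E: opp run (1,1) (1,2) capped by B -> flip
Dir SW: edge -> no flip
Dir S: first cell '.' (not opp) -> no flip
Dir SE: first cell 'B' (not opp) -> no flip
All flips: (1,1) (1,2)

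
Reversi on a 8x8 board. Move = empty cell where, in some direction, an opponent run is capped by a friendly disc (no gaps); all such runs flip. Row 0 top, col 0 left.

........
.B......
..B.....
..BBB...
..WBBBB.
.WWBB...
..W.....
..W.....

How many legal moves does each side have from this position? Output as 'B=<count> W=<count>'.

-- B to move --
(3,1): flips 1 -> legal
(4,0): no bracket -> illegal
(4,1): flips 1 -> legal
(5,0): flips 2 -> legal
(6,0): flips 2 -> legal
(6,1): flips 1 -> legal
(6,3): no bracket -> illegal
(7,1): flips 1 -> legal
(7,3): no bracket -> illegal
B mobility = 6
-- W to move --
(0,0): no bracket -> illegal
(0,1): no bracket -> illegal
(0,2): no bracket -> illegal
(1,0): no bracket -> illegal
(1,2): flips 2 -> legal
(1,3): no bracket -> illegal
(2,0): no bracket -> illegal
(2,1): no bracket -> illegal
(2,3): no bracket -> illegal
(2,4): flips 1 -> legal
(2,5): flips 2 -> legal
(3,1): no bracket -> illegal
(3,5): flips 2 -> legal
(3,6): no bracket -> illegal
(3,7): no bracket -> illegal
(4,1): no bracket -> illegal
(4,7): flips 4 -> legal
(5,5): flips 2 -> legal
(5,6): no bracket -> illegal
(5,7): no bracket -> illegal
(6,3): no bracket -> illegal
(6,4): flips 1 -> legal
(6,5): no bracket -> illegal
W mobility = 7

Answer: B=6 W=7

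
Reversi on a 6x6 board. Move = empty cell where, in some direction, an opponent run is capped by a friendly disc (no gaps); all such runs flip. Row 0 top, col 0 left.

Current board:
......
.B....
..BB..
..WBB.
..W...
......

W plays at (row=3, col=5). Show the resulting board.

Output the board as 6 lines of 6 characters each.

Place W at (3,5); scan 8 dirs for brackets.
Dir NW: first cell '.' (not opp) -> no flip
Dir N: first cell '.' (not opp) -> no flip
Dir NE: edge -> no flip
Dir W: opp run (3,4) (3,3) capped by W -> flip
Dir E: edge -> no flip
Dir SW: first cell '.' (not opp) -> no flip
Dir S: first cell '.' (not opp) -> no flip
Dir SE: edge -> no flip
All flips: (3,3) (3,4)

Answer: ......
.B....
..BB..
..WWWW
..W...
......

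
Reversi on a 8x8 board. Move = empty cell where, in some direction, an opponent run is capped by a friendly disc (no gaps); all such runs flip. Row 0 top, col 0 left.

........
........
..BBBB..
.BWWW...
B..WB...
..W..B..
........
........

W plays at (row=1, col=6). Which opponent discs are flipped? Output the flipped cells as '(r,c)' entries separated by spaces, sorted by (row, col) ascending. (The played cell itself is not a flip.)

Dir NW: first cell '.' (not opp) -> no flip
Dir N: first cell '.' (not opp) -> no flip
Dir NE: first cell '.' (not opp) -> no flip
Dir W: first cell '.' (not opp) -> no flip
Dir E: first cell '.' (not opp) -> no flip
Dir SW: opp run (2,5) capped by W -> flip
Dir S: first cell '.' (not opp) -> no flip
Dir SE: first cell '.' (not opp) -> no flip

Answer: (2,5)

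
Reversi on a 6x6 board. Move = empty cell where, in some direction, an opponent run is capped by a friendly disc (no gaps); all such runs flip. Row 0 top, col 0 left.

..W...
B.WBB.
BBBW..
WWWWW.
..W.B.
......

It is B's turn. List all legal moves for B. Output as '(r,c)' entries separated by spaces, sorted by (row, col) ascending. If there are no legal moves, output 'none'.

(0,1): no bracket -> illegal
(0,3): flips 1 -> legal
(1,1): flips 1 -> legal
(2,4): flips 2 -> legal
(2,5): no bracket -> illegal
(3,5): no bracket -> illegal
(4,0): flips 2 -> legal
(4,1): flips 3 -> legal
(4,3): flips 3 -> legal
(4,5): no bracket -> illegal
(5,1): no bracket -> illegal
(5,2): flips 2 -> legal
(5,3): flips 2 -> legal

Answer: (0,3) (1,1) (2,4) (4,0) (4,1) (4,3) (5,2) (5,3)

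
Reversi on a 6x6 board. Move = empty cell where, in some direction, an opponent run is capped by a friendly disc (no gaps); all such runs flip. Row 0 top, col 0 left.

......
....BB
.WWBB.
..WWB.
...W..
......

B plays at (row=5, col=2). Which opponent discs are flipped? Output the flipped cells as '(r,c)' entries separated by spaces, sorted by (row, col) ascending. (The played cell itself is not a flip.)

Answer: (4,3)

Derivation:
Dir NW: first cell '.' (not opp) -> no flip
Dir N: first cell '.' (not opp) -> no flip
Dir NE: opp run (4,3) capped by B -> flip
Dir W: first cell '.' (not opp) -> no flip
Dir E: first cell '.' (not opp) -> no flip
Dir SW: edge -> no flip
Dir S: edge -> no flip
Dir SE: edge -> no flip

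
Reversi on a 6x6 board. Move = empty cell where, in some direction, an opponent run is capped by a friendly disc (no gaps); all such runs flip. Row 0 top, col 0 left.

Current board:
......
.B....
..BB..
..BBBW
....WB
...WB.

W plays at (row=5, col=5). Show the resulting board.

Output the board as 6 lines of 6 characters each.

Place W at (5,5); scan 8 dirs for brackets.
Dir NW: first cell 'W' (not opp) -> no flip
Dir N: opp run (4,5) capped by W -> flip
Dir NE: edge -> no flip
Dir W: opp run (5,4) capped by W -> flip
Dir E: edge -> no flip
Dir SW: edge -> no flip
Dir S: edge -> no flip
Dir SE: edge -> no flip
All flips: (4,5) (5,4)

Answer: ......
.B....
..BB..
..BBBW
....WW
...WWW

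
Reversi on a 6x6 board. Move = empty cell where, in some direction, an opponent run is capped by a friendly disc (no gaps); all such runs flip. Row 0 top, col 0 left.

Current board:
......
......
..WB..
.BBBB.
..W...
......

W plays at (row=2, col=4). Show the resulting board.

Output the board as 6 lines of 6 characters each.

Place W at (2,4); scan 8 dirs for brackets.
Dir NW: first cell '.' (not opp) -> no flip
Dir N: first cell '.' (not opp) -> no flip
Dir NE: first cell '.' (not opp) -> no flip
Dir W: opp run (2,3) capped by W -> flip
Dir E: first cell '.' (not opp) -> no flip
Dir SW: opp run (3,3) capped by W -> flip
Dir S: opp run (3,4), next='.' -> no flip
Dir SE: first cell '.' (not opp) -> no flip
All flips: (2,3) (3,3)

Answer: ......
......
..WWW.
.BBWB.
..W...
......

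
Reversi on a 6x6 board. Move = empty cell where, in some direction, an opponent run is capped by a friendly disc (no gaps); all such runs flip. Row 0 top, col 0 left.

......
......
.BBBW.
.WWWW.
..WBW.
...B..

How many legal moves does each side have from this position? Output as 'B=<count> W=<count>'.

Answer: B=8 W=8

Derivation:
-- B to move --
(1,3): no bracket -> illegal
(1,4): no bracket -> illegal
(1,5): no bracket -> illegal
(2,0): flips 2 -> legal
(2,5): flips 2 -> legal
(3,0): no bracket -> illegal
(3,5): flips 1 -> legal
(4,0): flips 1 -> legal
(4,1): flips 3 -> legal
(4,5): flips 2 -> legal
(5,1): no bracket -> illegal
(5,2): flips 2 -> legal
(5,4): no bracket -> illegal
(5,5): flips 2 -> legal
B mobility = 8
-- W to move --
(1,0): flips 1 -> legal
(1,1): flips 2 -> legal
(1,2): flips 2 -> legal
(1,3): flips 2 -> legal
(1,4): flips 1 -> legal
(2,0): flips 3 -> legal
(3,0): no bracket -> illegal
(5,2): flips 1 -> legal
(5,4): flips 1 -> legal
W mobility = 8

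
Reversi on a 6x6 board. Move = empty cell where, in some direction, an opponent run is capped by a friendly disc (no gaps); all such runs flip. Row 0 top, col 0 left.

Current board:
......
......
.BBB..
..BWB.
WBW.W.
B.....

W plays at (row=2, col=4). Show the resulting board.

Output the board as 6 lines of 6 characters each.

Answer: ......
......
.BBBW.
..BWW.
WBW.W.
B.....

Derivation:
Place W at (2,4); scan 8 dirs for brackets.
Dir NW: first cell '.' (not opp) -> no flip
Dir N: first cell '.' (not opp) -> no flip
Dir NE: first cell '.' (not opp) -> no flip
Dir W: opp run (2,3) (2,2) (2,1), next='.' -> no flip
Dir E: first cell '.' (not opp) -> no flip
Dir SW: first cell 'W' (not opp) -> no flip
Dir S: opp run (3,4) capped by W -> flip
Dir SE: first cell '.' (not opp) -> no flip
All flips: (3,4)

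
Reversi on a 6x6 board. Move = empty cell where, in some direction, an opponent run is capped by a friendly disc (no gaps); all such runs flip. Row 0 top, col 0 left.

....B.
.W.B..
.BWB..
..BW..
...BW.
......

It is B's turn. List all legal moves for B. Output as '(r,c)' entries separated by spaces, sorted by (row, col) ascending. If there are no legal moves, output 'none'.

Answer: (0,1) (1,2) (3,1) (3,4) (4,5)

Derivation:
(0,0): no bracket -> illegal
(0,1): flips 1 -> legal
(0,2): no bracket -> illegal
(1,0): no bracket -> illegal
(1,2): flips 1 -> legal
(2,0): no bracket -> illegal
(2,4): no bracket -> illegal
(3,1): flips 1 -> legal
(3,4): flips 1 -> legal
(3,5): no bracket -> illegal
(4,2): no bracket -> illegal
(4,5): flips 1 -> legal
(5,3): no bracket -> illegal
(5,4): no bracket -> illegal
(5,5): no bracket -> illegal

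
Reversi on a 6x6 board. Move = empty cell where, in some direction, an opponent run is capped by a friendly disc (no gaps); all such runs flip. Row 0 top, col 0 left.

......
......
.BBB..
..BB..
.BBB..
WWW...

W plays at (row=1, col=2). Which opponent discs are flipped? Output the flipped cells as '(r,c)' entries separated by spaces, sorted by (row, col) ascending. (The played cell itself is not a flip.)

Dir NW: first cell '.' (not opp) -> no flip
Dir N: first cell '.' (not opp) -> no flip
Dir NE: first cell '.' (not opp) -> no flip
Dir W: first cell '.' (not opp) -> no flip
Dir E: first cell '.' (not opp) -> no flip
Dir SW: opp run (2,1), next='.' -> no flip
Dir S: opp run (2,2) (3,2) (4,2) capped by W -> flip
Dir SE: opp run (2,3), next='.' -> no flip

Answer: (2,2) (3,2) (4,2)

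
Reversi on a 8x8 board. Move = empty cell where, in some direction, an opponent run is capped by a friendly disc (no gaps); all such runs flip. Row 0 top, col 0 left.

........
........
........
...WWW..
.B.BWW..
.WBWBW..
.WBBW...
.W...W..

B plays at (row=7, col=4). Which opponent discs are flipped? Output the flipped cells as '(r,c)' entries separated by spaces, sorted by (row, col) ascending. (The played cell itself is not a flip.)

Answer: (6,4)

Derivation:
Dir NW: first cell 'B' (not opp) -> no flip
Dir N: opp run (6,4) capped by B -> flip
Dir NE: first cell '.' (not opp) -> no flip
Dir W: first cell '.' (not opp) -> no flip
Dir E: opp run (7,5), next='.' -> no flip
Dir SW: edge -> no flip
Dir S: edge -> no flip
Dir SE: edge -> no flip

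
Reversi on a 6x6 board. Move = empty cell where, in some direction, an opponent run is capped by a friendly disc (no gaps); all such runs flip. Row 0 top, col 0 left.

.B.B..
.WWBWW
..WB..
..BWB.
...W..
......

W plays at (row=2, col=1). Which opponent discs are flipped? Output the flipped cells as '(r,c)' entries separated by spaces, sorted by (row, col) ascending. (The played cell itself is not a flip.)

Dir NW: first cell '.' (not opp) -> no flip
Dir N: first cell 'W' (not opp) -> no flip
Dir NE: first cell 'W' (not opp) -> no flip
Dir W: first cell '.' (not opp) -> no flip
Dir E: first cell 'W' (not opp) -> no flip
Dir SW: first cell '.' (not opp) -> no flip
Dir S: first cell '.' (not opp) -> no flip
Dir SE: opp run (3,2) capped by W -> flip

Answer: (3,2)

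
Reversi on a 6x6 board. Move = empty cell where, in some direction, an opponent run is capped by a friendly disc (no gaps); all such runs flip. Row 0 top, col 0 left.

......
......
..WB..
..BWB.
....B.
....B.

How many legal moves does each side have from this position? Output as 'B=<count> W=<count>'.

-- B to move --
(1,1): flips 2 -> legal
(1,2): flips 1 -> legal
(1,3): no bracket -> illegal
(2,1): flips 1 -> legal
(2,4): no bracket -> illegal
(3,1): no bracket -> illegal
(4,2): no bracket -> illegal
(4,3): flips 1 -> legal
B mobility = 4
-- W to move --
(1,2): no bracket -> illegal
(1,3): flips 1 -> legal
(1,4): no bracket -> illegal
(2,1): no bracket -> illegal
(2,4): flips 1 -> legal
(2,5): no bracket -> illegal
(3,1): flips 1 -> legal
(3,5): flips 1 -> legal
(4,1): no bracket -> illegal
(4,2): flips 1 -> legal
(4,3): no bracket -> illegal
(4,5): no bracket -> illegal
(5,3): no bracket -> illegal
(5,5): flips 1 -> legal
W mobility = 6

Answer: B=4 W=6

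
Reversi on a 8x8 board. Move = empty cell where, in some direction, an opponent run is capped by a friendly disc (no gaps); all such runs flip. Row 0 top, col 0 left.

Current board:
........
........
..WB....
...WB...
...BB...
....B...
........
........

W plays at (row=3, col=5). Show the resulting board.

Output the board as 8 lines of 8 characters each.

Place W at (3,5); scan 8 dirs for brackets.
Dir NW: first cell '.' (not opp) -> no flip
Dir N: first cell '.' (not opp) -> no flip
Dir NE: first cell '.' (not opp) -> no flip
Dir W: opp run (3,4) capped by W -> flip
Dir E: first cell '.' (not opp) -> no flip
Dir SW: opp run (4,4), next='.' -> no flip
Dir S: first cell '.' (not opp) -> no flip
Dir SE: first cell '.' (not opp) -> no flip
All flips: (3,4)

Answer: ........
........
..WB....
...WWW..
...BB...
....B...
........
........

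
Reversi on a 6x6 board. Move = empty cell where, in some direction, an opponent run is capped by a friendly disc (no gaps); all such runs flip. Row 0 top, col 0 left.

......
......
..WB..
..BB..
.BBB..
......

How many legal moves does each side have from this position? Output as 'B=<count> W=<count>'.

-- B to move --
(1,1): flips 1 -> legal
(1,2): flips 1 -> legal
(1,3): no bracket -> illegal
(2,1): flips 1 -> legal
(3,1): no bracket -> illegal
B mobility = 3
-- W to move --
(1,2): no bracket -> illegal
(1,3): no bracket -> illegal
(1,4): no bracket -> illegal
(2,1): no bracket -> illegal
(2,4): flips 1 -> legal
(3,0): no bracket -> illegal
(3,1): no bracket -> illegal
(3,4): no bracket -> illegal
(4,0): no bracket -> illegal
(4,4): flips 1 -> legal
(5,0): no bracket -> illegal
(5,1): no bracket -> illegal
(5,2): flips 2 -> legal
(5,3): no bracket -> illegal
(5,4): no bracket -> illegal
W mobility = 3

Answer: B=3 W=3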